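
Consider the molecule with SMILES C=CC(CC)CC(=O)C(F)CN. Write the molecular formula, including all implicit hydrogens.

C9H16FNO

Walk through each heavy atom and fill implicit hydrogens from standard valence (C 4, N 3, O 2, S 2, halogen 1):
  atom 1: C, bond orders sum to 2 (valence 4) → 2 H
  atom 2: C, bond orders sum to 3 (valence 4) → 1 H
  atom 3: C, bond orders sum to 3 (valence 4) → 1 H
  atom 4: C, bond orders sum to 2 (valence 4) → 2 H
  atom 5: C, bond orders sum to 1 (valence 4) → 3 H
  atom 6: C, bond orders sum to 2 (valence 4) → 2 H
  atom 7: C, bond orders sum to 4 (valence 4) → 0 H
  atom 8: O, bond orders sum to 2 (valence 2) → 0 H
  atom 9: C, bond orders sum to 3 (valence 4) → 1 H
  atom 10: F (halogen, monovalent) → 0 H
  atom 11: C, bond orders sum to 2 (valence 4) → 2 H
  atom 12: N, bond orders sum to 1 (valence 3) → 2 H
Totals → C:9, H:16, F:1, N:1, O:1.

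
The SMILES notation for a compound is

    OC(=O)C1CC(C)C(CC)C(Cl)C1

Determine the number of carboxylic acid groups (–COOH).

1

The carboxylic acid motif appears at heavy-atom position 2 in the SMILES.
Carboxylic acid count: 1.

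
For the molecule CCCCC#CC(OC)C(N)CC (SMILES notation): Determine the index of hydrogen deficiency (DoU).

2

Molecular formula: C11H21NO.
DoU = (2C + 2 + N − H − X) / 2, where X is the halogen count and O/S are ignored.
    = (2·11 + 2 + 1 − 21 − 0) / 2 = 4 / 2 = 2.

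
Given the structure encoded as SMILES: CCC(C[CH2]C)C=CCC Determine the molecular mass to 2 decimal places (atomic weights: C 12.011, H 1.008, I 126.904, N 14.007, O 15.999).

140.27 g/mol

First, the molecular formula is C10H20 (counting implicit H from valence).
  C: 10 × 12.011 = 120.110
  H: 20 × 1.008 = 20.160
Sum: 10×12.011 + 20×1.008 = 140.270 → 140.27 g/mol.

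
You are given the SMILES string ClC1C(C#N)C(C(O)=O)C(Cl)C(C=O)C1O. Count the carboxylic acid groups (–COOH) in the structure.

The carboxylic acid motif appears at heavy-atom position 7 in the SMILES.
Other groups present: 1 aldehyde, 1 hydroxyl, 1 nitrile.
Carboxylic acid count: 1.

1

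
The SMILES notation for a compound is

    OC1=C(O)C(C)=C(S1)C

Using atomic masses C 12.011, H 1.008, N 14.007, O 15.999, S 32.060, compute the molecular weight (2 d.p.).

144.19 g/mol

First, the molecular formula is C6H8O2S (counting implicit H from valence).
  C: 6 × 12.011 = 72.066
  H: 8 × 1.008 = 8.064
  O: 2 × 15.999 = 31.998
  S: 1 × 32.060 = 32.060
Sum: 6×12.011 + 8×1.008 + 2×15.999 + 1×32.060 = 144.188 → 144.19 g/mol.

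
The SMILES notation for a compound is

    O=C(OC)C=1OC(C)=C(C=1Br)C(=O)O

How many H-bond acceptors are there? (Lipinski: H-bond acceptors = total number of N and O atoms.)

N atoms: 0; O atoms: 5.
Lipinski HBA = 0 + 5 = 5.

5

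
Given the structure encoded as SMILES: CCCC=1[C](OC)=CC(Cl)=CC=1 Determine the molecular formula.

C10H13ClO

Walk through each heavy atom and fill implicit hydrogens from standard valence (C 4, N 3, O 2, S 2, halogen 1):
  atom 1: C, bond orders sum to 1 (valence 4) → 3 H
  atom 2: C, bond orders sum to 2 (valence 4) → 2 H
  atom 3: C, bond orders sum to 2 (valence 4) → 2 H
  atom 4: C, bond orders sum to 4 (valence 4) → 0 H
  atom 5: C with explicit H count 0
  atom 6: O, bond orders sum to 2 (valence 2) → 0 H
  atom 7: C, bond orders sum to 1 (valence 4) → 3 H
  atom 8: C, bond orders sum to 3 (valence 4) → 1 H
  atom 9: C, bond orders sum to 4 (valence 4) → 0 H
  atom 10: Cl (halogen, monovalent) → 0 H
  atom 11: C, bond orders sum to 3 (valence 4) → 1 H
  atom 12: C, bond orders sum to 3 (valence 4) → 1 H
Totals → C:10, H:13, Cl:1, O:1.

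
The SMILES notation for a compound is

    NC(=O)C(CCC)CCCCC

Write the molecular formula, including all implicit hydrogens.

Walk through each heavy atom and fill implicit hydrogens from standard valence (C 4, N 3, O 2, S 2, halogen 1):
  atom 1: N, bond orders sum to 1 (valence 3) → 2 H
  atom 2: C, bond orders sum to 4 (valence 4) → 0 H
  atom 3: O, bond orders sum to 2 (valence 2) → 0 H
  atom 4: C, bond orders sum to 3 (valence 4) → 1 H
  atom 5: C, bond orders sum to 2 (valence 4) → 2 H
  atom 6: C, bond orders sum to 2 (valence 4) → 2 H
  atom 7: C, bond orders sum to 1 (valence 4) → 3 H
  atom 8: C, bond orders sum to 2 (valence 4) → 2 H
  atom 9: C, bond orders sum to 2 (valence 4) → 2 H
  atom 10: C, bond orders sum to 2 (valence 4) → 2 H
  atom 11: C, bond orders sum to 2 (valence 4) → 2 H
  atom 12: C, bond orders sum to 1 (valence 4) → 3 H
Totals → C:10, H:21, N:1, O:1.
In Hill order: C10H21NO.

C10H21NO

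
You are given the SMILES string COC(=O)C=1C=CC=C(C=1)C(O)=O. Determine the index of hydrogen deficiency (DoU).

6

Molecular formula: C9H8O4.
DoU = (2C + 2 + N − H − X) / 2, where X is the halogen count and O/S are ignored.
    = (2·9 + 2 + 0 − 8 − 0) / 2 = 12 / 2 = 6.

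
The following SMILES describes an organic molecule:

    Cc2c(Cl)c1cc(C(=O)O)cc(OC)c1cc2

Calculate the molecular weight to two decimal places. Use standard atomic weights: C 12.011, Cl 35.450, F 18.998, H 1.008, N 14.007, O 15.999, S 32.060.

First, the molecular formula is C13H11ClO3 (counting implicit H from valence).
  C: 13 × 12.011 = 156.143
  Cl: 1 × 35.450 = 35.450
  H: 11 × 1.008 = 11.088
  O: 3 × 15.999 = 47.997
Sum: 13×12.011 + 1×35.450 + 11×1.008 + 3×15.999 = 250.678 → 250.68 g/mol.

250.68 g/mol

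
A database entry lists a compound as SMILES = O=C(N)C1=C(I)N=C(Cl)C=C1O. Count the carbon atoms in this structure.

6

Count every carbon token in the SMILES (each C, including those in ring-closure positions and inside branches).
Carbon count: 6.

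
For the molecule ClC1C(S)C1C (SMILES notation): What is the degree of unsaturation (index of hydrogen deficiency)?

Degree of unsaturation = (number of rings) + (number of π bonds).
Ring closures in the SMILES: 1.
π bonds: none → 0 DoU from unsaturation.
Total DoU = 1 + 0 = 1.

1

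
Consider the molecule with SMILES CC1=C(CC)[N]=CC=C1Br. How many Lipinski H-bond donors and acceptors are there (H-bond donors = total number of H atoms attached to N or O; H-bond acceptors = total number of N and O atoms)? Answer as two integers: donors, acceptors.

0, 1

Donors: find every N or O and count the H atoms it carries.
  atom 6 (N): bond orders sum to 3 → 0 H
Lipinski HBD = 0.
Acceptors: N atoms = 1, O atoms = 0 → HBA = 1.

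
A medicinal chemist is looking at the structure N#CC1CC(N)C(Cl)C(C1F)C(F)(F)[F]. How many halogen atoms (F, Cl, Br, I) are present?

5

Halogen atoms appear at heavy-atom positions 8, 11, 13, 14, 15 (1×Cl, 4×F).
Other groups present: 1 nitrile, 1 primary amine.
Halogen count: 5.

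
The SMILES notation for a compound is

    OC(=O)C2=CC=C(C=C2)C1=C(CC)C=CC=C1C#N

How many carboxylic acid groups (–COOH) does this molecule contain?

The carboxylic acid motif appears at heavy-atom position 2 in the SMILES.
Other groups present: 1 nitrile.
Carboxylic acid count: 1.

1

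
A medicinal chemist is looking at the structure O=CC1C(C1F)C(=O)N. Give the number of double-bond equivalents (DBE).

3

Molecular formula: C5H6FNO2.
DoU = (2C + 2 + N − H − X) / 2, where X is the halogen count and O/S are ignored.
    = (2·5 + 2 + 1 − 6 − 1) / 2 = 6 / 2 = 3.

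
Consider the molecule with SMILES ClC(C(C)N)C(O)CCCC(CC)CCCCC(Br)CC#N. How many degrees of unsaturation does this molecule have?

Degree of unsaturation = (number of rings) + (number of π bonds).
Ring closures in the SMILES: 0.
π bonds: 1 triple bond (each 2 DoU) → 2 DoU from unsaturation.
Total DoU = 0 + 2 = 2.

2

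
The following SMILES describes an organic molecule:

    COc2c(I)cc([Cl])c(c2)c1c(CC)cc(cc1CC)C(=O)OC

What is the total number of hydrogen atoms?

Walk through each heavy atom and fill implicit hydrogens from standard valence (C 4, N 3, O 2, S 2, halogen 1); for lowercase aromatic atoms, an aromatic c carries 1 H when it has two neighbours and 0 H with three, and aromatic n carries 0 H:
  atom 1: C, bond orders sum to 1 (valence 4) → 3 H
  atom 2: O, bond orders sum to 2 (valence 2) → 0 H
  atom 3: aromatic c, 3 neighbours → 0 H
  atom 4: aromatic c, 3 neighbours → 0 H
  atom 5: I (halogen, monovalent) → 0 H
  atom 6: aromatic c, 2 neighbours → 1 H
  atom 7: aromatic c, 3 neighbours → 0 H
  atom 8: Cl with explicit H count 0
  atom 9: aromatic c, 3 neighbours → 0 H
  atom 10: aromatic c, 2 neighbours → 1 H
  atom 11: aromatic c, 3 neighbours → 0 H
  atom 12: aromatic c, 3 neighbours → 0 H
  atom 13: C, bond orders sum to 2 (valence 4) → 2 H
  atom 14: C, bond orders sum to 1 (valence 4) → 3 H
  atom 15: aromatic c, 2 neighbours → 1 H
  atom 16: aromatic c, 3 neighbours → 0 H
  atom 17: aromatic c, 2 neighbours → 1 H
  atom 18: aromatic c, 3 neighbours → 0 H
  atom 19: C, bond orders sum to 2 (valence 4) → 2 H
  atom 20: C, bond orders sum to 1 (valence 4) → 3 H
  atom 21: C, bond orders sum to 4 (valence 4) → 0 H
  atom 22: O, bond orders sum to 2 (valence 2) → 0 H
  atom 23: O, bond orders sum to 2 (valence 2) → 0 H
  atom 24: C, bond orders sum to 1 (valence 4) → 3 H
Total hydrogens: 20.

20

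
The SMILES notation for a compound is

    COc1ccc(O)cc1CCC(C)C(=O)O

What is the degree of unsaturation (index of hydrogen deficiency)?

Molecular formula: C12H16O4.
DoU = (2C + 2 + N − H − X) / 2, where X is the halogen count and O/S are ignored.
    = (2·12 + 2 + 0 − 16 − 0) / 2 = 10 / 2 = 5.

5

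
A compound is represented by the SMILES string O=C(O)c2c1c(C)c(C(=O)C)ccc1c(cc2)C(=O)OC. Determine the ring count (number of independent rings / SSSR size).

2

In SMILES, each pair of matching ring-closure digits denotes one ring-closing bond; the number of such bonds equals the number of independent rings.
Ring-closure bonds here: 2.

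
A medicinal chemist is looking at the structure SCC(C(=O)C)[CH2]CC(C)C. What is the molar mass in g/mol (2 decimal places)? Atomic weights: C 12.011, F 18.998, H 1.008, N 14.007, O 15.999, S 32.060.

174.30 g/mol

First, the molecular formula is C9H18OS (counting implicit H from valence).
  C: 9 × 12.011 = 108.099
  H: 18 × 1.008 = 18.144
  O: 1 × 15.999 = 15.999
  S: 1 × 32.060 = 32.060
Sum: 9×12.011 + 18×1.008 + 1×15.999 + 1×32.060 = 174.302 → 174.30 g/mol.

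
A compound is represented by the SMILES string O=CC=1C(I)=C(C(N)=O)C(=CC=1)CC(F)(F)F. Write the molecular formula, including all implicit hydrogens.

C10H7F3INO2

Walk through each heavy atom and fill implicit hydrogens from standard valence (C 4, N 3, O 2, S 2, halogen 1):
  atom 1: O, bond orders sum to 2 (valence 2) → 0 H
  atom 2: C, bond orders sum to 3 (valence 4) → 1 H
  atom 3: C, bond orders sum to 4 (valence 4) → 0 H
  atom 4: C, bond orders sum to 4 (valence 4) → 0 H
  atom 5: I (halogen, monovalent) → 0 H
  atom 6: C, bond orders sum to 4 (valence 4) → 0 H
  atom 7: C, bond orders sum to 4 (valence 4) → 0 H
  atom 8: N, bond orders sum to 1 (valence 3) → 2 H
  atom 9: O, bond orders sum to 2 (valence 2) → 0 H
  atom 10: C, bond orders sum to 4 (valence 4) → 0 H
  atom 11: C, bond orders sum to 3 (valence 4) → 1 H
  atom 12: C, bond orders sum to 3 (valence 4) → 1 H
  atom 13: C, bond orders sum to 2 (valence 4) → 2 H
  atom 14: C, bond orders sum to 4 (valence 4) → 0 H
  atom 15: F (halogen, monovalent) → 0 H
  atom 16: F (halogen, monovalent) → 0 H
  atom 17: F (halogen, monovalent) → 0 H
Totals → C:10, H:7, F:3, I:1, N:1, O:2.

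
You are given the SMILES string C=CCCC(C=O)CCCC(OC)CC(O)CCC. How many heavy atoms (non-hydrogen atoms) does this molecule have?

19

Every atom symbol written in the SMILES (organic subset) is one heavy atom; implicit H are not written.
Heavy atoms by element → C:16, O:3.
Total: 19.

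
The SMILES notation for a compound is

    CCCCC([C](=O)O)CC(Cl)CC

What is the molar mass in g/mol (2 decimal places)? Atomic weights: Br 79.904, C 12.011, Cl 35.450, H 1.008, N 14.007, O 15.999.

First, the molecular formula is C10H19ClO2 (counting implicit H from valence).
  C: 10 × 12.011 = 120.110
  Cl: 1 × 35.450 = 35.450
  H: 19 × 1.008 = 19.152
  O: 2 × 15.999 = 31.998
Sum: 10×12.011 + 1×35.450 + 19×1.008 + 2×15.999 = 206.710 → 206.71 g/mol.

206.71 g/mol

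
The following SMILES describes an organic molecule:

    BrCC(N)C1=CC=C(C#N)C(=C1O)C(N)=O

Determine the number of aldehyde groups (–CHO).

Scan the SMILES for the aldehyde motif — none present.
Groups that are present: 1 amide, 1 hydroxyl, 1 nitrile, 1 primary amine.

0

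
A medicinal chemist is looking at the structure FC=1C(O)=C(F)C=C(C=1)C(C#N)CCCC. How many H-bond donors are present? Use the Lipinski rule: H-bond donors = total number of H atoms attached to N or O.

1

Donors: find every N or O and count the H atoms it carries.
  atom 4 (O): bond orders sum to 1 → 1 H
  atom 12 (N): bond orders sum to 3 → 0 H
Lipinski HBD = 1.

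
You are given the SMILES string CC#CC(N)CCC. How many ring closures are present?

0

In SMILES, each pair of matching ring-closure digits denotes one ring-closing bond; the number of such bonds equals the number of independent rings.
Ring-closure bonds here: 0.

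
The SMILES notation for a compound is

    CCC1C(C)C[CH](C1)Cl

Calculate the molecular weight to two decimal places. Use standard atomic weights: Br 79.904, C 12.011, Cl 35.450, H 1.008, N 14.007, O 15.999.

First, the molecular formula is C8H15Cl (counting implicit H from valence).
  C: 8 × 12.011 = 96.088
  Cl: 1 × 35.450 = 35.450
  H: 15 × 1.008 = 15.120
Sum: 8×12.011 + 1×35.450 + 15×1.008 = 146.658 → 146.66 g/mol.

146.66 g/mol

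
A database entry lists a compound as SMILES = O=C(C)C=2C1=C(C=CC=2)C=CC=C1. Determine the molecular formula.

Walk through each heavy atom and fill implicit hydrogens from standard valence (C 4, N 3, O 2, S 2, halogen 1):
  atom 1: O, bond orders sum to 2 (valence 2) → 0 H
  atom 2: C, bond orders sum to 4 (valence 4) → 0 H
  atom 3: C, bond orders sum to 1 (valence 4) → 3 H
  atom 4: C, bond orders sum to 4 (valence 4) → 0 H
  atom 5: C, bond orders sum to 4 (valence 4) → 0 H
  atom 6: C, bond orders sum to 4 (valence 4) → 0 H
  atom 7: C, bond orders sum to 3 (valence 4) → 1 H
  atom 8: C, bond orders sum to 3 (valence 4) → 1 H
  atom 9: C, bond orders sum to 3 (valence 4) → 1 H
  atom 10: C, bond orders sum to 3 (valence 4) → 1 H
  atom 11: C, bond orders sum to 3 (valence 4) → 1 H
  atom 12: C, bond orders sum to 3 (valence 4) → 1 H
  atom 13: C, bond orders sum to 3 (valence 4) → 1 H
Totals → C:12, H:10, O:1.

C12H10O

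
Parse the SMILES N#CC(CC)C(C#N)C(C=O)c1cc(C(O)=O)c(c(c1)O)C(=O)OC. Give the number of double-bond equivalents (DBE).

11

Molecular formula: C17H16N2O6.
DoU = (2C + 2 + N − H − X) / 2, where X is the halogen count and O/S are ignored.
    = (2·17 + 2 + 2 − 16 − 0) / 2 = 22 / 2 = 11.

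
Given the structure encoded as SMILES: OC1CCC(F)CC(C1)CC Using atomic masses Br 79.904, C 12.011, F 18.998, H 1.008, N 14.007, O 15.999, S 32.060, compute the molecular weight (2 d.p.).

First, the molecular formula is C9H17FO (counting implicit H from valence).
  C: 9 × 12.011 = 108.099
  F: 1 × 18.998 = 18.998
  H: 17 × 1.008 = 17.136
  O: 1 × 15.999 = 15.999
Sum: 9×12.011 + 1×18.998 + 17×1.008 + 1×15.999 = 160.232 → 160.23 g/mol.

160.23 g/mol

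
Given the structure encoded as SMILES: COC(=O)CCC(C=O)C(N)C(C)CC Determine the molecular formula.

Walk through each heavy atom and fill implicit hydrogens from standard valence (C 4, N 3, O 2, S 2, halogen 1):
  atom 1: C, bond orders sum to 1 (valence 4) → 3 H
  atom 2: O, bond orders sum to 2 (valence 2) → 0 H
  atom 3: C, bond orders sum to 4 (valence 4) → 0 H
  atom 4: O, bond orders sum to 2 (valence 2) → 0 H
  atom 5: C, bond orders sum to 2 (valence 4) → 2 H
  atom 6: C, bond orders sum to 2 (valence 4) → 2 H
  atom 7: C, bond orders sum to 3 (valence 4) → 1 H
  atom 8: C, bond orders sum to 3 (valence 4) → 1 H
  atom 9: O, bond orders sum to 2 (valence 2) → 0 H
  atom 10: C, bond orders sum to 3 (valence 4) → 1 H
  atom 11: N, bond orders sum to 1 (valence 3) → 2 H
  atom 12: C, bond orders sum to 3 (valence 4) → 1 H
  atom 13: C, bond orders sum to 1 (valence 4) → 3 H
  atom 14: C, bond orders sum to 2 (valence 4) → 2 H
  atom 15: C, bond orders sum to 1 (valence 4) → 3 H
Totals → C:11, H:21, N:1, O:3.
In Hill order: C11H21NO3.

C11H21NO3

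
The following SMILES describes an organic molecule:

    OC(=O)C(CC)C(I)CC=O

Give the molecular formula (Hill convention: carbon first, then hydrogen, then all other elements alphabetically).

C7H11IO3

Walk through each heavy atom and fill implicit hydrogens from standard valence (C 4, N 3, O 2, S 2, halogen 1):
  atom 1: O, bond orders sum to 1 (valence 2) → 1 H
  atom 2: C, bond orders sum to 4 (valence 4) → 0 H
  atom 3: O, bond orders sum to 2 (valence 2) → 0 H
  atom 4: C, bond orders sum to 3 (valence 4) → 1 H
  atom 5: C, bond orders sum to 2 (valence 4) → 2 H
  atom 6: C, bond orders sum to 1 (valence 4) → 3 H
  atom 7: C, bond orders sum to 3 (valence 4) → 1 H
  atom 8: I (halogen, monovalent) → 0 H
  atom 9: C, bond orders sum to 2 (valence 4) → 2 H
  atom 10: C, bond orders sum to 3 (valence 4) → 1 H
  atom 11: O, bond orders sum to 2 (valence 2) → 0 H
Totals → C:7, H:11, I:1, O:3.
In Hill order: C7H11IO3.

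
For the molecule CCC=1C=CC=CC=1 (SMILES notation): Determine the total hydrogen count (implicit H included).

10

Walk through each heavy atom and fill implicit hydrogens from standard valence (C 4, N 3, O 2, S 2, halogen 1):
  atom 1: C, bond orders sum to 1 (valence 4) → 3 H
  atom 2: C, bond orders sum to 2 (valence 4) → 2 H
  atom 3: C, bond orders sum to 4 (valence 4) → 0 H
  atom 4: C, bond orders sum to 3 (valence 4) → 1 H
  atom 5: C, bond orders sum to 3 (valence 4) → 1 H
  atom 6: C, bond orders sum to 3 (valence 4) → 1 H
  atom 7: C, bond orders sum to 3 (valence 4) → 1 H
  atom 8: C, bond orders sum to 3 (valence 4) → 1 H
Total hydrogens: 10.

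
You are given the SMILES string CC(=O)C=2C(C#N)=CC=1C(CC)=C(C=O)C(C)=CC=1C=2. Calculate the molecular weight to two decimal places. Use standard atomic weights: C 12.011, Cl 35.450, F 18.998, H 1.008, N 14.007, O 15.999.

265.31 g/mol

First, the molecular formula is C17H15NO2 (counting implicit H from valence).
  C: 17 × 12.011 = 204.187
  H: 15 × 1.008 = 15.120
  N: 1 × 14.007 = 14.007
  O: 2 × 15.999 = 31.998
Sum: 17×12.011 + 15×1.008 + 1×14.007 + 2×15.999 = 265.312 → 265.31 g/mol.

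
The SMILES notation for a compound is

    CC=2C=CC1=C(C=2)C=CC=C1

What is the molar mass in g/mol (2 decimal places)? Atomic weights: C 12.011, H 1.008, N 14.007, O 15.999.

First, the molecular formula is C11H10 (counting implicit H from valence).
  C: 11 × 12.011 = 132.121
  H: 10 × 1.008 = 10.080
Sum: 11×12.011 + 10×1.008 = 142.201 → 142.20 g/mol.

142.20 g/mol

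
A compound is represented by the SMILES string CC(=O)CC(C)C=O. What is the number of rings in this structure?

0

In SMILES, each pair of matching ring-closure digits denotes one ring-closing bond; the number of such bonds equals the number of independent rings.
Ring-closure bonds here: 0.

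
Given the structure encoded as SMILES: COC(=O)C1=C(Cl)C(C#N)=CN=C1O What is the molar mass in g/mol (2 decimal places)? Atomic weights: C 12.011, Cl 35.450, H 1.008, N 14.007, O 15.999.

First, the molecular formula is C8H5ClN2O3 (counting implicit H from valence).
  C: 8 × 12.011 = 96.088
  Cl: 1 × 35.450 = 35.450
  H: 5 × 1.008 = 5.040
  N: 2 × 14.007 = 28.014
  O: 3 × 15.999 = 47.997
Sum: 8×12.011 + 1×35.450 + 5×1.008 + 2×14.007 + 3×15.999 = 212.589 → 212.59 g/mol.

212.59 g/mol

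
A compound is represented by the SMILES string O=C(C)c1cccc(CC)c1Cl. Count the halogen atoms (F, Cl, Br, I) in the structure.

1

Halogen atoms appear at heavy-atom position 12 (1×Cl).
Other groups present: 1 ketone.
Halogen count: 1.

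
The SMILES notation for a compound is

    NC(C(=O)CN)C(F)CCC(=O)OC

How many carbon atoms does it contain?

8

Count every carbon token in the SMILES (each C, including those in ring-closure positions and inside branches).
Carbon count: 8.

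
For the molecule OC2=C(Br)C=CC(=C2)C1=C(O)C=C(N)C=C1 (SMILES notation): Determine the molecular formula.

Walk through each heavy atom and fill implicit hydrogens from standard valence (C 4, N 3, O 2, S 2, halogen 1):
  atom 1: O, bond orders sum to 1 (valence 2) → 1 H
  atom 2: C, bond orders sum to 4 (valence 4) → 0 H
  atom 3: C, bond orders sum to 4 (valence 4) → 0 H
  atom 4: Br (halogen, monovalent) → 0 H
  atom 5: C, bond orders sum to 3 (valence 4) → 1 H
  atom 6: C, bond orders sum to 3 (valence 4) → 1 H
  atom 7: C, bond orders sum to 4 (valence 4) → 0 H
  atom 8: C, bond orders sum to 3 (valence 4) → 1 H
  atom 9: C, bond orders sum to 4 (valence 4) → 0 H
  atom 10: C, bond orders sum to 4 (valence 4) → 0 H
  atom 11: O, bond orders sum to 1 (valence 2) → 1 H
  atom 12: C, bond orders sum to 3 (valence 4) → 1 H
  atom 13: C, bond orders sum to 4 (valence 4) → 0 H
  atom 14: N, bond orders sum to 1 (valence 3) → 2 H
  atom 15: C, bond orders sum to 3 (valence 4) → 1 H
  atom 16: C, bond orders sum to 3 (valence 4) → 1 H
Totals → C:12, H:10, Br:1, N:1, O:2.
In Hill order: C12H10BrNO2.

C12H10BrNO2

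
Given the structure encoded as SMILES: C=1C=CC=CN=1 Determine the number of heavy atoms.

6

Every atom symbol written in the SMILES (organic subset) is one heavy atom; implicit H are not written.
Heavy atoms by element → C:5, N:1.
Total: 6.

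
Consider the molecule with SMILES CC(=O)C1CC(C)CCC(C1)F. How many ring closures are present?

In SMILES, each pair of matching ring-closure digits denotes one ring-closing bond; the number of such bonds equals the number of independent rings.
Ring-closure bonds here: 1.

1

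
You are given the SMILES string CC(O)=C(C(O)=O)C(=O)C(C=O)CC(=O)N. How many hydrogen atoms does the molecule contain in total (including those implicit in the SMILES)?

11

Walk through each heavy atom and fill implicit hydrogens from standard valence (C 4, N 3, O 2, S 2, halogen 1):
  atom 1: C, bond orders sum to 1 (valence 4) → 3 H
  atom 2: C, bond orders sum to 4 (valence 4) → 0 H
  atom 3: O, bond orders sum to 1 (valence 2) → 1 H
  atom 4: C, bond orders sum to 4 (valence 4) → 0 H
  atom 5: C, bond orders sum to 4 (valence 4) → 0 H
  atom 6: O, bond orders sum to 1 (valence 2) → 1 H
  atom 7: O, bond orders sum to 2 (valence 2) → 0 H
  atom 8: C, bond orders sum to 4 (valence 4) → 0 H
  atom 9: O, bond orders sum to 2 (valence 2) → 0 H
  atom 10: C, bond orders sum to 3 (valence 4) → 1 H
  atom 11: C, bond orders sum to 3 (valence 4) → 1 H
  atom 12: O, bond orders sum to 2 (valence 2) → 0 H
  atom 13: C, bond orders sum to 2 (valence 4) → 2 H
  atom 14: C, bond orders sum to 4 (valence 4) → 0 H
  atom 15: O, bond orders sum to 2 (valence 2) → 0 H
  atom 16: N, bond orders sum to 1 (valence 3) → 2 H
Total hydrogens: 11.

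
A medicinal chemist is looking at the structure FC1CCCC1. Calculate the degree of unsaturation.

1

Degree of unsaturation = (number of rings) + (number of π bonds).
Ring closures in the SMILES: 1.
π bonds: none → 0 DoU from unsaturation.
Total DoU = 1 + 0 = 1.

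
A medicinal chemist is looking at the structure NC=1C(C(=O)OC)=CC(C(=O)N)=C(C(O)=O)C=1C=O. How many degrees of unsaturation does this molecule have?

8

Degree of unsaturation = (number of rings) + (number of π bonds).
Ring closures in the SMILES: 1.
π bonds: 7 double bonds (each 1 DoU) → 7 DoU from unsaturation.
Total DoU = 1 + 7 = 8.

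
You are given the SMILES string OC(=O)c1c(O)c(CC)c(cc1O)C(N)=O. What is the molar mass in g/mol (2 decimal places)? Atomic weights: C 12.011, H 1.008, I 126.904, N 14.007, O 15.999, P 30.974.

225.20 g/mol

First, the molecular formula is C10H11NO5 (counting implicit H from valence).
  C: 10 × 12.011 = 120.110
  H: 11 × 1.008 = 11.088
  N: 1 × 14.007 = 14.007
  O: 5 × 15.999 = 79.995
Sum: 10×12.011 + 11×1.008 + 1×14.007 + 5×15.999 = 225.200 → 225.20 g/mol.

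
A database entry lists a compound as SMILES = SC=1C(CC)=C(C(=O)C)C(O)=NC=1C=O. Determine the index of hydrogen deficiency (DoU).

Molecular formula: C10H11NO3S.
DoU = (2C + 2 + N − H − X) / 2, where X is the halogen count and O/S are ignored.
    = (2·10 + 2 + 1 − 11 − 0) / 2 = 12 / 2 = 6.

6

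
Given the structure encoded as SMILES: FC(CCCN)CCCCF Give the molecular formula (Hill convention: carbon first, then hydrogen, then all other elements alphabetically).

C8H17F2N

Walk through each heavy atom and fill implicit hydrogens from standard valence (C 4, N 3, O 2, S 2, halogen 1):
  atom 1: F (halogen, monovalent) → 0 H
  atom 2: C, bond orders sum to 3 (valence 4) → 1 H
  atom 3: C, bond orders sum to 2 (valence 4) → 2 H
  atom 4: C, bond orders sum to 2 (valence 4) → 2 H
  atom 5: C, bond orders sum to 2 (valence 4) → 2 H
  atom 6: N, bond orders sum to 1 (valence 3) → 2 H
  atom 7: C, bond orders sum to 2 (valence 4) → 2 H
  atom 8: C, bond orders sum to 2 (valence 4) → 2 H
  atom 9: C, bond orders sum to 2 (valence 4) → 2 H
  atom 10: C, bond orders sum to 2 (valence 4) → 2 H
  atom 11: F (halogen, monovalent) → 0 H
Totals → C:8, H:17, F:2, N:1.
In Hill order: C8H17F2N.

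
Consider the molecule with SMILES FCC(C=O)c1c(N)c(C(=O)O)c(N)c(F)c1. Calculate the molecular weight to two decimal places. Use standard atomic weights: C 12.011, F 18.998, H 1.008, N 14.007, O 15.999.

244.20 g/mol

First, the molecular formula is C10H10F2N2O3 (counting implicit H from valence).
  C: 10 × 12.011 = 120.110
  F: 2 × 18.998 = 37.996
  H: 10 × 1.008 = 10.080
  N: 2 × 14.007 = 28.014
  O: 3 × 15.999 = 47.997
Sum: 10×12.011 + 2×18.998 + 10×1.008 + 2×14.007 + 3×15.999 = 244.197 → 244.20 g/mol.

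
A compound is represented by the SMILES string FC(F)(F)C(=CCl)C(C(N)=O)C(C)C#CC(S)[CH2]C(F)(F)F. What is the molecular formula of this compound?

C12H12ClF6NOS

Walk through each heavy atom and fill implicit hydrogens from standard valence (C 4, N 3, O 2, S 2, halogen 1):
  atom 1: F (halogen, monovalent) → 0 H
  atom 2: C, bond orders sum to 4 (valence 4) → 0 H
  atom 3: F (halogen, monovalent) → 0 H
  atom 4: F (halogen, monovalent) → 0 H
  atom 5: C, bond orders sum to 4 (valence 4) → 0 H
  atom 6: C, bond orders sum to 3 (valence 4) → 1 H
  atom 7: Cl (halogen, monovalent) → 0 H
  atom 8: C, bond orders sum to 3 (valence 4) → 1 H
  atom 9: C, bond orders sum to 4 (valence 4) → 0 H
  atom 10: N, bond orders sum to 1 (valence 3) → 2 H
  atom 11: O, bond orders sum to 2 (valence 2) → 0 H
  atom 12: C, bond orders sum to 3 (valence 4) → 1 H
  atom 13: C, bond orders sum to 1 (valence 4) → 3 H
  atom 14: C, bond orders sum to 4 (valence 4) → 0 H
  atom 15: C, bond orders sum to 4 (valence 4) → 0 H
  atom 16: C, bond orders sum to 3 (valence 4) → 1 H
  atom 17: S, bond orders sum to 1 (valence 2) → 1 H
  atom 18: C with explicit H count 2
  atom 19: C, bond orders sum to 4 (valence 4) → 0 H
  atom 20: F (halogen, monovalent) → 0 H
  atom 21: F (halogen, monovalent) → 0 H
  atom 22: F (halogen, monovalent) → 0 H
Totals → C:12, H:12, Cl:1, F:6, N:1, O:1, S:1.
In Hill order: C12H12ClF6NOS.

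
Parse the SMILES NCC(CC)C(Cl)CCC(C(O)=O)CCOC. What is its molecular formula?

C12H24ClNO3

Walk through each heavy atom and fill implicit hydrogens from standard valence (C 4, N 3, O 2, S 2, halogen 1):
  atom 1: N, bond orders sum to 1 (valence 3) → 2 H
  atom 2: C, bond orders sum to 2 (valence 4) → 2 H
  atom 3: C, bond orders sum to 3 (valence 4) → 1 H
  atom 4: C, bond orders sum to 2 (valence 4) → 2 H
  atom 5: C, bond orders sum to 1 (valence 4) → 3 H
  atom 6: C, bond orders sum to 3 (valence 4) → 1 H
  atom 7: Cl (halogen, monovalent) → 0 H
  atom 8: C, bond orders sum to 2 (valence 4) → 2 H
  atom 9: C, bond orders sum to 2 (valence 4) → 2 H
  atom 10: C, bond orders sum to 3 (valence 4) → 1 H
  atom 11: C, bond orders sum to 4 (valence 4) → 0 H
  atom 12: O, bond orders sum to 1 (valence 2) → 1 H
  atom 13: O, bond orders sum to 2 (valence 2) → 0 H
  atom 14: C, bond orders sum to 2 (valence 4) → 2 H
  atom 15: C, bond orders sum to 2 (valence 4) → 2 H
  atom 16: O, bond orders sum to 2 (valence 2) → 0 H
  atom 17: C, bond orders sum to 1 (valence 4) → 3 H
Totals → C:12, H:24, Cl:1, N:1, O:3.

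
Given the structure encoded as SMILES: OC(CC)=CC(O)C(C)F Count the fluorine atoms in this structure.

1

Scan the SMILES for F atoms (remember two-letter symbols like Cl and Br are single atoms).
Fluorine count: 1.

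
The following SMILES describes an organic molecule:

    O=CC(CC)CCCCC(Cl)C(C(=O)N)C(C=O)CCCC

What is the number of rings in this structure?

In SMILES, each pair of matching ring-closure digits denotes one ring-closing bond; the number of such bonds equals the number of independent rings.
Ring-closure bonds here: 0.

0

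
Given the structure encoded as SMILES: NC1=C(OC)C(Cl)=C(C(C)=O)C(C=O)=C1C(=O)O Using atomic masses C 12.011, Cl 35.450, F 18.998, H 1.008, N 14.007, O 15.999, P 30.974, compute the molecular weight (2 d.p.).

271.65 g/mol

First, the molecular formula is C11H10ClNO5 (counting implicit H from valence).
  C: 11 × 12.011 = 132.121
  Cl: 1 × 35.450 = 35.450
  H: 10 × 1.008 = 10.080
  N: 1 × 14.007 = 14.007
  O: 5 × 15.999 = 79.995
Sum: 11×12.011 + 1×35.450 + 10×1.008 + 1×14.007 + 5×15.999 = 271.653 → 271.65 g/mol.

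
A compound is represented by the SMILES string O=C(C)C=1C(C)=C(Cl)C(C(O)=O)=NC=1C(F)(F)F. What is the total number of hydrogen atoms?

Walk through each heavy atom and fill implicit hydrogens from standard valence (C 4, N 3, O 2, S 2, halogen 1):
  atom 1: O, bond orders sum to 2 (valence 2) → 0 H
  atom 2: C, bond orders sum to 4 (valence 4) → 0 H
  atom 3: C, bond orders sum to 1 (valence 4) → 3 H
  atom 4: C, bond orders sum to 4 (valence 4) → 0 H
  atom 5: C, bond orders sum to 4 (valence 4) → 0 H
  atom 6: C, bond orders sum to 1 (valence 4) → 3 H
  atom 7: C, bond orders sum to 4 (valence 4) → 0 H
  atom 8: Cl (halogen, monovalent) → 0 H
  atom 9: C, bond orders sum to 4 (valence 4) → 0 H
  atom 10: C, bond orders sum to 4 (valence 4) → 0 H
  atom 11: O, bond orders sum to 1 (valence 2) → 1 H
  atom 12: O, bond orders sum to 2 (valence 2) → 0 H
  atom 13: N, bond orders sum to 3 (valence 3) → 0 H
  atom 14: C, bond orders sum to 4 (valence 4) → 0 H
  atom 15: C, bond orders sum to 4 (valence 4) → 0 H
  atom 16: F (halogen, monovalent) → 0 H
  atom 17: F (halogen, monovalent) → 0 H
  atom 18: F (halogen, monovalent) → 0 H
Total hydrogens: 7.

7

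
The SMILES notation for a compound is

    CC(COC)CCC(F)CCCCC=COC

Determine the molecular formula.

Walk through each heavy atom and fill implicit hydrogens from standard valence (C 4, N 3, O 2, S 2, halogen 1):
  atom 1: C, bond orders sum to 1 (valence 4) → 3 H
  atom 2: C, bond orders sum to 3 (valence 4) → 1 H
  atom 3: C, bond orders sum to 2 (valence 4) → 2 H
  atom 4: O, bond orders sum to 2 (valence 2) → 0 H
  atom 5: C, bond orders sum to 1 (valence 4) → 3 H
  atom 6: C, bond orders sum to 2 (valence 4) → 2 H
  atom 7: C, bond orders sum to 2 (valence 4) → 2 H
  atom 8: C, bond orders sum to 3 (valence 4) → 1 H
  atom 9: F (halogen, monovalent) → 0 H
  atom 10: C, bond orders sum to 2 (valence 4) → 2 H
  atom 11: C, bond orders sum to 2 (valence 4) → 2 H
  atom 12: C, bond orders sum to 2 (valence 4) → 2 H
  atom 13: C, bond orders sum to 2 (valence 4) → 2 H
  atom 14: C, bond orders sum to 3 (valence 4) → 1 H
  atom 15: C, bond orders sum to 3 (valence 4) → 1 H
  atom 16: O, bond orders sum to 2 (valence 2) → 0 H
  atom 17: C, bond orders sum to 1 (valence 4) → 3 H
Totals → C:14, H:27, F:1, O:2.
In Hill order: C14H27FO2.

C14H27FO2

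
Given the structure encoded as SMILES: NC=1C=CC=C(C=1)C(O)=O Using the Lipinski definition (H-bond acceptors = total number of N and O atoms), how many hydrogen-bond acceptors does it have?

3

N atoms: 1; O atoms: 2.
Lipinski HBA = 1 + 2 = 3.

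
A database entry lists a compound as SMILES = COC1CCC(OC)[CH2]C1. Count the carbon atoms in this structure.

8

Count every carbon token in the SMILES (each C, including those in ring-closure positions and inside branches).
Carbon count: 8.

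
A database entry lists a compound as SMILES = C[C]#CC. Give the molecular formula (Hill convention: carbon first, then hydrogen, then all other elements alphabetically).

C4H6

Walk through each heavy atom and fill implicit hydrogens from standard valence (C 4, N 3, O 2, S 2, halogen 1):
  atom 1: C, bond orders sum to 1 (valence 4) → 3 H
  atom 2: C with explicit H count 0
  atom 3: C, bond orders sum to 4 (valence 4) → 0 H
  atom 4: C, bond orders sum to 1 (valence 4) → 3 H
Totals → C:4, H:6.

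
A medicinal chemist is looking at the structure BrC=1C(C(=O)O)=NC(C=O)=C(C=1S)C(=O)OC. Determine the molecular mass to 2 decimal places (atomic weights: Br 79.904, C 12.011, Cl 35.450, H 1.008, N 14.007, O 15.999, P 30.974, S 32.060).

320.11 g/mol

First, the molecular formula is C9H6BrNO5S (counting implicit H from valence).
  Br: 1 × 79.904 = 79.904
  C: 9 × 12.011 = 108.099
  H: 6 × 1.008 = 6.048
  N: 1 × 14.007 = 14.007
  O: 5 × 15.999 = 79.995
  S: 1 × 32.060 = 32.060
Sum: 1×79.904 + 9×12.011 + 6×1.008 + 1×14.007 + 5×15.999 + 1×32.060 = 320.113 → 320.11 g/mol.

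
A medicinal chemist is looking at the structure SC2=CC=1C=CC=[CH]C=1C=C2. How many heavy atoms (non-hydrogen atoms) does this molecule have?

11

Every atom symbol written in the SMILES (organic subset) is one heavy atom; implicit H are not written.
Heavy atoms by element → C:10, S:1.
Total: 11.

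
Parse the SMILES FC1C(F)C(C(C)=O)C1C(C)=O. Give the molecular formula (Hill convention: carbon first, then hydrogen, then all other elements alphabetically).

Walk through each heavy atom and fill implicit hydrogens from standard valence (C 4, N 3, O 2, S 2, halogen 1):
  atom 1: F (halogen, monovalent) → 0 H
  atom 2: C, bond orders sum to 3 (valence 4) → 1 H
  atom 3: C, bond orders sum to 3 (valence 4) → 1 H
  atom 4: F (halogen, monovalent) → 0 H
  atom 5: C, bond orders sum to 3 (valence 4) → 1 H
  atom 6: C, bond orders sum to 4 (valence 4) → 0 H
  atom 7: C, bond orders sum to 1 (valence 4) → 3 H
  atom 8: O, bond orders sum to 2 (valence 2) → 0 H
  atom 9: C, bond orders sum to 3 (valence 4) → 1 H
  atom 10: C, bond orders sum to 4 (valence 4) → 0 H
  atom 11: C, bond orders sum to 1 (valence 4) → 3 H
  atom 12: O, bond orders sum to 2 (valence 2) → 0 H
Totals → C:8, H:10, F:2, O:2.
In Hill order: C8H10F2O2.

C8H10F2O2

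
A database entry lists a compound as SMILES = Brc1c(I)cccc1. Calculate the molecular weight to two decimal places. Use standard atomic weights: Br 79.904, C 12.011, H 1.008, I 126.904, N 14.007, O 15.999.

282.91 g/mol

First, the molecular formula is C6H4BrI (counting implicit H from valence).
  Br: 1 × 79.904 = 79.904
  C: 6 × 12.011 = 72.066
  H: 4 × 1.008 = 4.032
  I: 1 × 126.904 = 126.904
Sum: 1×79.904 + 6×12.011 + 4×1.008 + 1×126.904 = 282.906 → 282.91 g/mol.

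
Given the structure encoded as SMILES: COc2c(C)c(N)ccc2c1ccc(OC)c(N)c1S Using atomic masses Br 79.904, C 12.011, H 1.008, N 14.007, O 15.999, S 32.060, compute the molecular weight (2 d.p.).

290.38 g/mol

First, the molecular formula is C15H18N2O2S (counting implicit H from valence).
  C: 15 × 12.011 = 180.165
  H: 18 × 1.008 = 18.144
  N: 2 × 14.007 = 28.014
  O: 2 × 15.999 = 31.998
  S: 1 × 32.060 = 32.060
Sum: 15×12.011 + 18×1.008 + 2×14.007 + 2×15.999 + 1×32.060 = 290.381 → 290.38 g/mol.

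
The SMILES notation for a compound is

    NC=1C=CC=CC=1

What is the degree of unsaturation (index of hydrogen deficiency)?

Degree of unsaturation = (number of rings) + (number of π bonds).
Ring closures in the SMILES: 1.
π bonds: 3 double bonds (each 1 DoU) → 3 DoU from unsaturation.
Total DoU = 1 + 3 = 4.

4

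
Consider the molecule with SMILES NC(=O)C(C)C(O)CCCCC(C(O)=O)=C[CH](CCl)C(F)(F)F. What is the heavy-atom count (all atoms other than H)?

23

Every atom symbol written in the SMILES (organic subset) is one heavy atom; implicit H are not written.
Heavy atoms by element → C:14, Cl:1, F:3, N:1, O:4.
Total: 23.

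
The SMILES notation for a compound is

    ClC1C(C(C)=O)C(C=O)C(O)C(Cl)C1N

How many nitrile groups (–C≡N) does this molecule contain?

0

Scan the SMILES for the nitrile motif — none present.
Groups that are present: 1 aldehyde, 1 hydroxyl, 1 ketone, 1 primary amine.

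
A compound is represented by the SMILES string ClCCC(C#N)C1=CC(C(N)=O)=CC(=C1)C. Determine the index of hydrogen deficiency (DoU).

7

Molecular formula: C12H13ClN2O.
DoU = (2C + 2 + N − H − X) / 2, where X is the halogen count and O/S are ignored.
    = (2·12 + 2 + 2 − 13 − 1) / 2 = 14 / 2 = 7.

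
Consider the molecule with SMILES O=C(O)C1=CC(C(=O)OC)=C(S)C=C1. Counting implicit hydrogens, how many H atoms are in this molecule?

8

Walk through each heavy atom and fill implicit hydrogens from standard valence (C 4, N 3, O 2, S 2, halogen 1):
  atom 1: O, bond orders sum to 2 (valence 2) → 0 H
  atom 2: C, bond orders sum to 4 (valence 4) → 0 H
  atom 3: O, bond orders sum to 1 (valence 2) → 1 H
  atom 4: C, bond orders sum to 4 (valence 4) → 0 H
  atom 5: C, bond orders sum to 3 (valence 4) → 1 H
  atom 6: C, bond orders sum to 4 (valence 4) → 0 H
  atom 7: C, bond orders sum to 4 (valence 4) → 0 H
  atom 8: O, bond orders sum to 2 (valence 2) → 0 H
  atom 9: O, bond orders sum to 2 (valence 2) → 0 H
  atom 10: C, bond orders sum to 1 (valence 4) → 3 H
  atom 11: C, bond orders sum to 4 (valence 4) → 0 H
  atom 12: S, bond orders sum to 1 (valence 2) → 1 H
  atom 13: C, bond orders sum to 3 (valence 4) → 1 H
  atom 14: C, bond orders sum to 3 (valence 4) → 1 H
Total hydrogens: 8.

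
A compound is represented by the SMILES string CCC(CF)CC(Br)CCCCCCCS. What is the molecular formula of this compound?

C13H26BrFS

Walk through each heavy atom and fill implicit hydrogens from standard valence (C 4, N 3, O 2, S 2, halogen 1):
  atom 1: C, bond orders sum to 1 (valence 4) → 3 H
  atom 2: C, bond orders sum to 2 (valence 4) → 2 H
  atom 3: C, bond orders sum to 3 (valence 4) → 1 H
  atom 4: C, bond orders sum to 2 (valence 4) → 2 H
  atom 5: F (halogen, monovalent) → 0 H
  atom 6: C, bond orders sum to 2 (valence 4) → 2 H
  atom 7: C, bond orders sum to 3 (valence 4) → 1 H
  atom 8: Br (halogen, monovalent) → 0 H
  atom 9: C, bond orders sum to 2 (valence 4) → 2 H
  atom 10: C, bond orders sum to 2 (valence 4) → 2 H
  atom 11: C, bond orders sum to 2 (valence 4) → 2 H
  atom 12: C, bond orders sum to 2 (valence 4) → 2 H
  atom 13: C, bond orders sum to 2 (valence 4) → 2 H
  atom 14: C, bond orders sum to 2 (valence 4) → 2 H
  atom 15: C, bond orders sum to 2 (valence 4) → 2 H
  atom 16: S, bond orders sum to 1 (valence 2) → 1 H
Totals → C:13, H:26, Br:1, F:1, S:1.
In Hill order: C13H26BrFS.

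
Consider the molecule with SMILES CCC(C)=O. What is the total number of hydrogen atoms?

Walk through each heavy atom and fill implicit hydrogens from standard valence (C 4, N 3, O 2, S 2, halogen 1):
  atom 1: C, bond orders sum to 1 (valence 4) → 3 H
  atom 2: C, bond orders sum to 2 (valence 4) → 2 H
  atom 3: C, bond orders sum to 4 (valence 4) → 0 H
  atom 4: C, bond orders sum to 1 (valence 4) → 3 H
  atom 5: O, bond orders sum to 2 (valence 2) → 0 H
Total hydrogens: 8.

8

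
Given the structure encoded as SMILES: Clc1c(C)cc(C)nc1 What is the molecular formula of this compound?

Walk through each heavy atom and fill implicit hydrogens from standard valence (C 4, N 3, O 2, S 2, halogen 1); for lowercase aromatic atoms, an aromatic c carries 1 H when it has two neighbours and 0 H with three, and aromatic n carries 0 H:
  atom 1: Cl (halogen, monovalent) → 0 H
  atom 2: aromatic c, 3 neighbours → 0 H
  atom 3: aromatic c, 3 neighbours → 0 H
  atom 4: C, bond orders sum to 1 (valence 4) → 3 H
  atom 5: aromatic c, 2 neighbours → 1 H
  atom 6: aromatic c, 3 neighbours → 0 H
  atom 7: C, bond orders sum to 1 (valence 4) → 3 H
  atom 8: aromatic n, 2 neighbours → 0 H
  atom 9: aromatic c, 2 neighbours → 1 H
Totals → C:7, H:8, Cl:1, N:1.

C7H8ClN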